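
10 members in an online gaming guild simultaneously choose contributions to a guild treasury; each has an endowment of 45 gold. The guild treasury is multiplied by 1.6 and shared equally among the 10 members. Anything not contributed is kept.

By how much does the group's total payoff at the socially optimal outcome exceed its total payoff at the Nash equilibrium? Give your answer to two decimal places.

Each contributed unit returns 1.6/10 = 0.1600 to its contributor — below 1 — so contributing 0 is dominant for every player. At the Nash equilibrium everyone keeps their 45, and the group total is 10 × 45 = 450.
Each contributed unit returns 1.600 to the group as a whole (0.1600 to each of 10 players), which exceeds 1, so the social optimum is full contribution: group total = 1.600 × 450 = 720.00.
Efficiency loss = 720.00 − 450 = 270.00.

270.00 gold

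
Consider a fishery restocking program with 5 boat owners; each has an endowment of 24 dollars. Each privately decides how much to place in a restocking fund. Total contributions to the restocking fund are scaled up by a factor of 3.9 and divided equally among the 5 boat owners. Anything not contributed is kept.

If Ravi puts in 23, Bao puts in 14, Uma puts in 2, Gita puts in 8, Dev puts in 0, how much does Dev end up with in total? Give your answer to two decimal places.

Total contributed: 23 + 14 + 2 + 8 + 0 = 47.
Each receives 3.9 × 47 / 5 = 36.66 from the restocking fund.
Dev keeps 24 − 0 = 24, so Dev's payoff is 24 + 36.66 = 60.66.

60.66 dollars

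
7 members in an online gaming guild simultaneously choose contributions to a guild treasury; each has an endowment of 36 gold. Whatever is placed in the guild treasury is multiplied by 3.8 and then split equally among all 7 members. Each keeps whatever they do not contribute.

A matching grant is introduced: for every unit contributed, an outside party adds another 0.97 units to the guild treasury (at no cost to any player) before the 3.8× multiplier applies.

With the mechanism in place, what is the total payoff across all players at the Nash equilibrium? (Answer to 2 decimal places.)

With the mechanism, a contributed unit returns 3.8 × 1.97 / 7 = 1.0694 per unit of net cost to the contributor — now above 1 — so contributing fully is weakly dominant for every player.
So the Nash equilibrium is full contribution by all 7; the group earns 3.8 × 1.97 × 252 = 1886.47.

1886.47 gold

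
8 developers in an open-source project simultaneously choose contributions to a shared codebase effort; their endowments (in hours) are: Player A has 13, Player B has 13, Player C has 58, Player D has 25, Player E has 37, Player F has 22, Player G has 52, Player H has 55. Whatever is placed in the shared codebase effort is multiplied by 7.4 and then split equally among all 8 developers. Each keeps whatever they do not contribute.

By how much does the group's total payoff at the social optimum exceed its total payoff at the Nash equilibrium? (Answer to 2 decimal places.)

The private return per contributed unit is 7.4/8 = 0.9250 < 1 for every player regardless of endowment, so the Nash equilibrium is zero contribution and the group total is Σ E_j = 13 + 13 + 58 + 25 + 37 + 22 + 52 + 55 = 275.
Each contributed unit returns 7.400 to the group, so the social optimum is full contribution by everyone: group total = 7.400 × 275 = 2035.00.
Efficiency loss = (7.400 − 1) × 275 = 1760.00.

1760.00 hours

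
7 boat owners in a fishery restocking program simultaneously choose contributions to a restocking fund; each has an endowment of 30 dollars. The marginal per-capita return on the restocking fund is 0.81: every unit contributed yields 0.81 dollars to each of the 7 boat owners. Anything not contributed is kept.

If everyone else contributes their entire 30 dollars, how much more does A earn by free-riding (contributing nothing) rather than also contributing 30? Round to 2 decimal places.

5.70 dollars

Switching from a contribution of 30 to 0 lets A keep an extra 30 dollars, but lowers the restocking fund by 30, which costs A their own share of that drop: 0.81 × 30 = 24.30.
Net gain = 30 − 24.30 = 5.70. The private return per contributed unit (0.81) is below 1, so free-riding is indeed the best response regardless of what the others do.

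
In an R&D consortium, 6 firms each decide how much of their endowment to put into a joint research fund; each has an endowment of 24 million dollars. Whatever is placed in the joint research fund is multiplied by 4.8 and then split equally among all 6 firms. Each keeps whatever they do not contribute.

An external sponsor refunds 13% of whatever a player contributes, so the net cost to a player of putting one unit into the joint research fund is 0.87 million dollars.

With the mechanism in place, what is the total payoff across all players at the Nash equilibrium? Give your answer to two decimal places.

Even with the mechanism, each unit contributed returns only (4.8/6) / 0.87 = 0.9195 per unit of net cost, so contributing nothing is still dominant.
At the Nash equilibrium no one contributes; group total payoff = 6 × 24 = 144.

144.00 million dollars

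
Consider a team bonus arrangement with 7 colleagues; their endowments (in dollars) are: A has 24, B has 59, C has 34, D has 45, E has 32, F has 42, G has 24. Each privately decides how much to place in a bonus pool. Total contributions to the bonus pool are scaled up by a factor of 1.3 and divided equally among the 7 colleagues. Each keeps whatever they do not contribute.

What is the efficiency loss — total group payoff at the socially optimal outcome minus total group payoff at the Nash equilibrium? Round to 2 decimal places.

78.00 dollars

The private return per contributed unit is 1.3/7 = 0.1857 < 1 for every player regardless of endowment, so the Nash equilibrium is zero contribution and the group total is Σ E_j = 24 + 59 + 34 + 45 + 32 + 42 + 24 = 260.
Each contributed unit returns 1.300 to the group, so the social optimum is full contribution by everyone: group total = 1.300 × 260 = 338.00.
Efficiency loss = (1.300 − 1) × 260 = 78.00.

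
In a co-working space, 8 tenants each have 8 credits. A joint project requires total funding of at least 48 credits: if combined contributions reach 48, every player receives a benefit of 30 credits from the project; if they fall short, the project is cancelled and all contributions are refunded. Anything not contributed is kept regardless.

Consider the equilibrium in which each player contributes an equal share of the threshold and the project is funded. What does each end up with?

Equal share of the threshold: 48/8 = 6.
At this profile no one gains by cutting their contribution: any cut drops the total below 48, the project is cancelled, contributions are refunded, and the deviator ends with 8, which is less than 8 − 6 + 30 = 32. Contributing more than 6 just wastes the excess. So contributing exactly 6 is a best response.
Each player's payoff: 8 − 6 + 30 = 32.

32 credits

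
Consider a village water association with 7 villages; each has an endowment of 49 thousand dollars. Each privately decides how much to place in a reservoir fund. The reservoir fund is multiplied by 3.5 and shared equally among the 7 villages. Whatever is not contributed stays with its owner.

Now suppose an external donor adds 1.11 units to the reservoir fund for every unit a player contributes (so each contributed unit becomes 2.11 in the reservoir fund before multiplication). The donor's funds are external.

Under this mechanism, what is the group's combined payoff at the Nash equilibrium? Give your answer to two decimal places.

Under the mechanism each unit contributed yields 3.5 × 2.11 / 7 = 1.0550 back to its contributor per unit of net cost, which exceeds 1, making full contribution the dominant choice for everyone.
At the Nash equilibrium everyone contributes 49. Group total payoff = 3.5 × 2.11 × 343 = 2533.06.

2533.06 thousand dollars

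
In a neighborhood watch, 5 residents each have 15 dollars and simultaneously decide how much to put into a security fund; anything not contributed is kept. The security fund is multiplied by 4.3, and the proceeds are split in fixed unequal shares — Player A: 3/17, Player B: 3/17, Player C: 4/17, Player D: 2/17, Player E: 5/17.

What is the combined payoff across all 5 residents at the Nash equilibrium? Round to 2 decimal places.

174.00 dollars

Player j's private return per contributed unit is 4.3 × (j's share). Contributing is weakly dominant for j when that share is at least 1/4.3 = 0.2326, and contributing 0 is dominant otherwise.
The shares above 0.2326 belong to Player C and Player E, contributing 15 each; the remaining 3 contribute 0. Total contributed: 30.
The security fund pays out 4.3 × 30 = 129.00 in total (split across the unequal shares, but the aggregate is all that matters for the group sum).
The 3 free-riders keep 15 each, adding 45. Group total = 45 + 129.00 = 174.00.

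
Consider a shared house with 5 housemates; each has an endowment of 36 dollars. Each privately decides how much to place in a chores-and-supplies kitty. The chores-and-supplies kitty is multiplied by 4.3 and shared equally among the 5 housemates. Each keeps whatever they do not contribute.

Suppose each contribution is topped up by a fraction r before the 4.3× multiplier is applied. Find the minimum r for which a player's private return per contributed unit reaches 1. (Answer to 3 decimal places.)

0.163

With matching at rate r, one contributed unit becomes (1 + r) in the chores-and-supplies kitty and returns 4.3 × (1 + r) / 5 to the contributor.
Setting this equal to 1: 1 + r = 5/4.3 = 1.1628.
So the minimum matching rate is r = 1.1628 − 1 = 0.163.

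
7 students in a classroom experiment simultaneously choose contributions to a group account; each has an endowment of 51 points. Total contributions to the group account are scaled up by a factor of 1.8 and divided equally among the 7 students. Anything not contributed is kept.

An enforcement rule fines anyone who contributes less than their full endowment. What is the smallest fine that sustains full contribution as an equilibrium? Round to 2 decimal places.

Given the others contribute fully, the best deviation is to contribute 0 (any partial contribution still incurs the fine and gives up units whose private return 0.2571 is below 1).
Deviating from 51 to 0 saves 51 points but forfeits the deviator's share of the drop in the group account: 1.8/7 × 51 = 13.11.
So the deviation gain is 51 − 13.11 = 37.89, and the fine must be at least 37.89 points to wipe it out.

37.89 points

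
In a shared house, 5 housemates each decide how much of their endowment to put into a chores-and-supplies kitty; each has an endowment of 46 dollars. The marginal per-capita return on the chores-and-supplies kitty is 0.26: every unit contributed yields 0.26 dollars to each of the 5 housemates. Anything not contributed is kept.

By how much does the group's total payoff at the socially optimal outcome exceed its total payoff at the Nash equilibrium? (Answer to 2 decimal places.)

The private return per contributed unit is 0.26 < 1, so contributing 0 is dominant for every player. At the Nash equilibrium everyone keeps their 46, and the group total is 5 × 46 = 230.
Each contributed unit returns 1.300 to the group as a whole (0.26 to each of 5 players), which exceeds 1, so the social optimum is full contribution: group total = 1.300 × 230 = 299.00.
Efficiency loss = 299.00 − 230 = 69.00.

69.00 dollars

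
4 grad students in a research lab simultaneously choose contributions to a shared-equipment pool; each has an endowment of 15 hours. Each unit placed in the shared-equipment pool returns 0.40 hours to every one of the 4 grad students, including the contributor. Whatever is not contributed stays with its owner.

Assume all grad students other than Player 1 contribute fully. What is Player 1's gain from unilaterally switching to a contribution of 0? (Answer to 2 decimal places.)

9.00 hours

Switching from a contribution of 15 to 0 lets Player 1 keep an extra 15 hours, but lowers the shared-equipment pool by 15, which costs Player 1 their own share of that drop: 0.40 × 15 = 6.00.
Net gain = 15 − 6.00 = 9.00. The private return per contributed unit (0.40) is below 1, so free-riding is indeed the best response regardless of what the others do.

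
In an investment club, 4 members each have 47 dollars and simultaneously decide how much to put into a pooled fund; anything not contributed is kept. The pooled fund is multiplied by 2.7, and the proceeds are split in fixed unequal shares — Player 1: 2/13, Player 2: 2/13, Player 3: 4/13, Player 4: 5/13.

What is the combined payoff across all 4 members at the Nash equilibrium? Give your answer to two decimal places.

267.90 dollars

Player j's private return per contributed unit is 2.7 × (j's share). Contributing is weakly dominant for j when that share is at least 1/2.7 = 0.3704, and contributing 0 is dominant otherwise.
The only share above 0.3704 is Player 4's 5/13, contributing 47; the remaining 3 contribute 0. Total contributed: 47.
The pooled fund pays out 2.7 × 47 = 126.90 in total (split across the unequal shares, but the aggregate is all that matters for the group sum).
The 3 free-riders keep 47 each, adding 141. Group total = 141 + 126.90 = 267.90.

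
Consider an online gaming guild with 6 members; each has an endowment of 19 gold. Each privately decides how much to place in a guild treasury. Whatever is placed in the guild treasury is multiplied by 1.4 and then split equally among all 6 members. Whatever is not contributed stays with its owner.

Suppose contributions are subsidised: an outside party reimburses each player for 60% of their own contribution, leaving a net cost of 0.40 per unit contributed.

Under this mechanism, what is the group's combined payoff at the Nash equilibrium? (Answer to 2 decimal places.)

The effective private return is (1.4/6) / 0.40 = 0.5833, which is still under 1, so the mechanism doesn't change anyone's dominant strategy: zero contribution.
At the Nash equilibrium no one contributes; group total payoff = 6 × 19 = 114.

114.00 gold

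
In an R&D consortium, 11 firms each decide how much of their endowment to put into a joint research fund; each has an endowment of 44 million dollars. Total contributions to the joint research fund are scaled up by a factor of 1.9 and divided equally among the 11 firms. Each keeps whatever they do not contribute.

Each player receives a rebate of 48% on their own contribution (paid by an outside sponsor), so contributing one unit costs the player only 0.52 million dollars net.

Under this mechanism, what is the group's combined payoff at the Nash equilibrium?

484.00 million dollars

Even with the mechanism, each unit contributed returns only (1.9/11) / 0.52 = 0.3322 per unit of net cost, so contributing nothing is still dominant.
Everyone keeps their endowment and the group total is 11 × 44 = 484.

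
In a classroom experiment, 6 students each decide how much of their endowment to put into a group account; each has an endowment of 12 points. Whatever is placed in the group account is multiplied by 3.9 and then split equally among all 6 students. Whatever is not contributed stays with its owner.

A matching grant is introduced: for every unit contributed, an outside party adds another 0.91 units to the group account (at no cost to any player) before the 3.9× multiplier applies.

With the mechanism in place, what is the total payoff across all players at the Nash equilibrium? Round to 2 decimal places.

536.33 points

Under the mechanism each unit contributed yields 3.9 × 1.91 / 6 = 1.2415 back to its contributor per unit of net cost, which exceeds 1, making full contribution the dominant choice for everyone.
At the Nash equilibrium everyone contributes 12. Group total payoff = 3.9 × 1.91 × 72 = 536.33.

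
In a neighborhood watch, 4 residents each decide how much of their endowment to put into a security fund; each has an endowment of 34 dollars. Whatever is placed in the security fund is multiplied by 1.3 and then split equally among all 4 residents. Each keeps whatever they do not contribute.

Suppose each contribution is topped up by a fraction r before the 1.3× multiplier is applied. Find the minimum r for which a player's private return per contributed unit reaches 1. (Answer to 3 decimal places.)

With matching at rate r, one contributed unit becomes (1 + r) in the security fund and returns 1.3 × (1 + r) / 4 to the contributor.
Setting this equal to 1: 1 + r = 4/1.3 = 3.0769.
So the minimum matching rate is r = 3.0769 − 1 = 2.077.

2.077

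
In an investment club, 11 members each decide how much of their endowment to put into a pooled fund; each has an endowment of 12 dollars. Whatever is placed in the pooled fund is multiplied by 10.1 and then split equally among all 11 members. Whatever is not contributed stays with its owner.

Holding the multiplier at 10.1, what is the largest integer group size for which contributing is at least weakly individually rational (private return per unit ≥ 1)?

10

Private return per unit is 10.1/(group size), which is ≥ 1 whenever the group size is ≤ 10.1.
The largest such integer is 10.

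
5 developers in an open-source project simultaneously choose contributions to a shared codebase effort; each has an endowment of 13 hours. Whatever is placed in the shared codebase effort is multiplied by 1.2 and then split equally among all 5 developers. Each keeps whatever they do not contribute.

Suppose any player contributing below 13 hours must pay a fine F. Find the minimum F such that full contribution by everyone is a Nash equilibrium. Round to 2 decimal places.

Given the others contribute fully, the best deviation is to contribute 0 (any partial contribution still incurs the fine and gives up units whose private return 0.2400 is below 1).
Deviating from 13 to 0 saves 13 hours but forfeits the deviator's share of the drop in the shared codebase effort: 1.2/5 × 13 = 3.12.
So the deviation gain is 13 − 3.12 = 9.88, and the fine must be at least 9.88 hours to wipe it out.

9.88 hours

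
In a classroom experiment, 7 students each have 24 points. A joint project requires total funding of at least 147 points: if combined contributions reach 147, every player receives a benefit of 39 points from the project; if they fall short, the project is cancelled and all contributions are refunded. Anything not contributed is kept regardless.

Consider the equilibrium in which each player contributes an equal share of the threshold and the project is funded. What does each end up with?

42 points

Equal share of the threshold: 147/7 = 21.
At this profile no one gains by cutting their contribution: any cut drops the total below 147, the project is cancelled, contributions are refunded, and the deviator ends with 24, which is less than 24 − 21 + 39 = 42. Contributing more than 21 just wastes the excess. So contributing exactly 21 is a best response.
Each player's payoff: 24 − 21 + 39 = 42.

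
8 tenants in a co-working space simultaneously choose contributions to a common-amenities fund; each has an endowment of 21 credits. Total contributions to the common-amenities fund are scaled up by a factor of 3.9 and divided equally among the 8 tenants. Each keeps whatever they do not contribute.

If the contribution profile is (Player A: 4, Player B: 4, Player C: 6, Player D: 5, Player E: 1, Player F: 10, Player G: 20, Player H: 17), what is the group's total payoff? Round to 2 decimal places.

362.30 credits

Total contributed: 4 + 4 + 6 + 5 + 1 + 10 + 20 + 17 = 67; total kept: 8 × 21 − 67 = 101.
The common-amenities fund pays out 3.9 × 67 = 261.30 in aggregate.
Group total = 101 + 261.30 = 362.30.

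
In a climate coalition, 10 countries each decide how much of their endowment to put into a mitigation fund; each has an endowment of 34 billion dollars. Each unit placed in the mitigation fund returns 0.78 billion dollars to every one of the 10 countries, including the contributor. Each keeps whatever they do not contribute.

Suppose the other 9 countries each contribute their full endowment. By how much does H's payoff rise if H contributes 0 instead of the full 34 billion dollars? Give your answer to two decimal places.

Switching from a contribution of 34 to 0 lets H keep an extra 34 billion dollars, but lowers the mitigation fund by 34, which costs H their own share of that drop: 0.78 × 34 = 26.52.
Net gain = 34 − 26.52 = 7.48. The private return per contributed unit (0.78) is below 1, so free-riding is indeed the best response regardless of what the others do.

7.48 billion dollars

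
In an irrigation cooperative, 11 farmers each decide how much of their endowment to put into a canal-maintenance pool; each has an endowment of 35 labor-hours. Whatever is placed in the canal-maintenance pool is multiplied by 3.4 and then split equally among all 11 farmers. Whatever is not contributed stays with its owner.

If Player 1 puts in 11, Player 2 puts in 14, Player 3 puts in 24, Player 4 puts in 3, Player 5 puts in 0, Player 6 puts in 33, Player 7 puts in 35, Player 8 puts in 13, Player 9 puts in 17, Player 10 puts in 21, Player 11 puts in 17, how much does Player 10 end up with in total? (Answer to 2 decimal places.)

Total contributed: 11 + 14 + 24 + 3 + 0 + 33 + 35 + 13 + 17 + 21 + 17 = 188.
Each receives 3.4 × 188 / 11 = 58.11 from the canal-maintenance pool.
Player 10 keeps 35 − 21 = 14, so Player 10's payoff is 14 + 58.11 = 72.11.

72.11 labor-hours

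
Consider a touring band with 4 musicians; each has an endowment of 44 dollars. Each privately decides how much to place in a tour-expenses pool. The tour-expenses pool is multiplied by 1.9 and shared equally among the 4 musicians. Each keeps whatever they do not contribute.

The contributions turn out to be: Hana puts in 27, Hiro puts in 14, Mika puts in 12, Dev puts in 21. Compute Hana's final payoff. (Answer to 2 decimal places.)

Total contributed: 27 + 14 + 12 + 21 = 74.
Each receives 1.9 × 74 / 4 = 35.15 from the tour-expenses pool.
Hana keeps 44 − 27 = 17, so Hana's payoff is 17 + 35.15 = 52.15.

52.15 dollars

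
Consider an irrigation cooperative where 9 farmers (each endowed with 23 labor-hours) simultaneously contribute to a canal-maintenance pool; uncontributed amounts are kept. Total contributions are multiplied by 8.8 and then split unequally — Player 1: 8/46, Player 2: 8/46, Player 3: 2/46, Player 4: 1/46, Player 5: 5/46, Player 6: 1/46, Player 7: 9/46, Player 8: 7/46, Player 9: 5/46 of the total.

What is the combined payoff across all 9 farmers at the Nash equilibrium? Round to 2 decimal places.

924.60 labor-hours

A player with share s gets back 8.8·s per unit contributed, so full contribution is dominant for anyone with s > 1/8.8 = 0.1136 and zero contribution is dominant for anyone below.
Player 1, Player 2, Player 7 and Player 8 are above the threshold, contributing 23 each; the remaining 5 contribute 0. Total contributed: 92.
The canal-maintenance pool pays out 8.8 × 92 = 809.60 in total (split across the unequal shares, but the aggregate is all that matters for the group sum).
The 5 free-riders keep 23 each, adding 115. Group total = 115 + 809.60 = 924.60.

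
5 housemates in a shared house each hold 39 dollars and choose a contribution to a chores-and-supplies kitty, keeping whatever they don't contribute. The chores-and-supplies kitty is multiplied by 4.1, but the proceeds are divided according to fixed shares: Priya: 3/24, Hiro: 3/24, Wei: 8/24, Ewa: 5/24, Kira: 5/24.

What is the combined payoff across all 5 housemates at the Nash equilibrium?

A player with share s gets back 4.1·s per unit contributed, so full contribution is dominant for anyone with s > 1/4.1 = 0.2439 and zero contribution is dominant for anyone below.
The only share above 0.2439 is Wei's 8/24, contributing 39; the remaining 4 contribute 0. Total contributed: 39.
The chores-and-supplies kitty pays out 4.1 × 39 = 159.90 in total (split across the unequal shares, but the aggregate is all that matters for the group sum).
The 4 free-riders keep 39 each, adding 156. Group total = 156 + 159.90 = 315.90.

315.90 dollars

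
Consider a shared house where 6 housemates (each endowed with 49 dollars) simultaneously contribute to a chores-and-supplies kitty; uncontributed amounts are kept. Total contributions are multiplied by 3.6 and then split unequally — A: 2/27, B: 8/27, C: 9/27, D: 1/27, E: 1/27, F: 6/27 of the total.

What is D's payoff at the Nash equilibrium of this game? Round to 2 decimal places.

Player j's private return per contributed unit is 3.6 × (j's share). Contributing is weakly dominant for j when that share is at least 1/3.6 = 0.2778, and contributing 0 is dominant otherwise.
B and C are above the threshold, contributing 49 each; the remaining 4 contribute 0. Total contributed: 98.
D keeps 49 and receives 3.6 × 98 × 1/27 = 13.07 from the chores-and-supplies kitty, for a payoff of 62.07.

62.07 dollars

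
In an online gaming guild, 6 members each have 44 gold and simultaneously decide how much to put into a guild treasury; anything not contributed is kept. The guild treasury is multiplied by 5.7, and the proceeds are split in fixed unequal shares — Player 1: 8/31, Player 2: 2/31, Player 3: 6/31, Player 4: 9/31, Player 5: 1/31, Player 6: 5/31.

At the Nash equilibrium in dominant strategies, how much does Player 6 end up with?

Each unit j contributes comes back to j as 5.7 × (j's share), so j prefers to contribute only if that share exceeds 1/5.7 = 0.1754; otherwise keeping the unit dominates.
Player 1, Player 3 and Player 4 are above the threshold, contributing 44 each; the remaining 3 contribute 0. Total contributed: 132.
Player 6 keeps 44 and receives 5.7 × 132 × 5/31 = 121.35 from the guild treasury, for a payoff of 165.35.

165.35 gold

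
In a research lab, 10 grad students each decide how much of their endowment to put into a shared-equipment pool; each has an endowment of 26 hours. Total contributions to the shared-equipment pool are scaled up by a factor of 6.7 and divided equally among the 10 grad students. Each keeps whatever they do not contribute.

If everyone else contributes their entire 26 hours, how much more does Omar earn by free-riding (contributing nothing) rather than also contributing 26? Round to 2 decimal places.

8.58 hours

Switching from a contribution of 26 to 0 lets Omar keep an extra 26 hours, but lowers the shared-equipment pool by 26, which costs Omar their own share of that drop: 6.7/10 × 26 = 17.42.
Net gain = 26 − 17.42 = 8.58. The private return per contributed unit (0.6700) is below 1, so free-riding is indeed the best response regardless of what the others do.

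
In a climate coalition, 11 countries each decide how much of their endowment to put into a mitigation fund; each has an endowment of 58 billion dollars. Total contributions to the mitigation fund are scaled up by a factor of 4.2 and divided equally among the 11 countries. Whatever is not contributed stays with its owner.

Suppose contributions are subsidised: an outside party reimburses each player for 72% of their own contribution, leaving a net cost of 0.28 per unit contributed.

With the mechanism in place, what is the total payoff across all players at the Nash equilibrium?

The effective private return per unit is now (4.2/11) / 0.28 = 1.3636 > 1, so every player's dominant strategy flips to full contribution.
So the Nash equilibrium is full contribution by all 11; the group earns 11 × (58 × 0.72 + 4.2 × 58) = 3138.96.

3138.96 billion dollars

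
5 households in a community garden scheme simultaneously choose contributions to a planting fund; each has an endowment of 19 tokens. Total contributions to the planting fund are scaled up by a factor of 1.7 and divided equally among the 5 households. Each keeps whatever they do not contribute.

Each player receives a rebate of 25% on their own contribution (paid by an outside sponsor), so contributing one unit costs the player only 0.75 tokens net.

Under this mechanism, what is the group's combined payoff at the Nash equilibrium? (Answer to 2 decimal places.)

95.00 tokens

The effective private return is (1.7/5) / 0.75 = 0.4533, which is still under 1, so the mechanism doesn't change anyone's dominant strategy: zero contribution.
At the Nash equilibrium no one contributes; group total payoff = 5 × 19 = 95.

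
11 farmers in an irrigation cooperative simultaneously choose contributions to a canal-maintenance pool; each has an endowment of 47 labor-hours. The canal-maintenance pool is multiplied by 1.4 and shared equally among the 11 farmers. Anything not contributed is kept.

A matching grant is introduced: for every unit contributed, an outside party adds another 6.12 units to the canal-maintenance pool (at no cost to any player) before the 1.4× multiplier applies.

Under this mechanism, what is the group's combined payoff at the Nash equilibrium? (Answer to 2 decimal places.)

With the mechanism, a contributed unit returns 1.4 × 7.12 / 11 = 0.9062 per unit of net cost — still below 1 — so contributing 0 remains dominant for every player.
At the Nash equilibrium no one contributes; group total payoff = 11 × 47 = 517.

517.00 labor-hours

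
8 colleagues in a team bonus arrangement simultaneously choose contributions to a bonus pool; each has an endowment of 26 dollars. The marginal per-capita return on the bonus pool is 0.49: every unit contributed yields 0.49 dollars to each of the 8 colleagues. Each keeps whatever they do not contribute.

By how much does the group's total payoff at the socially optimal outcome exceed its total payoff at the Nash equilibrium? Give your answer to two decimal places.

The private return per contributed unit is 0.49 < 1, so contributing 0 is dominant for every player. At the Nash equilibrium everyone keeps their 26, and the group total is 8 × 26 = 208.
Each contributed unit returns 3.920 to the group as a whole (0.49 to each of 8 players), which exceeds 1, so the social optimum is full contribution: group total = 3.920 × 208 = 815.36.
Efficiency loss = 815.36 − 208 = 607.36.

607.36 dollars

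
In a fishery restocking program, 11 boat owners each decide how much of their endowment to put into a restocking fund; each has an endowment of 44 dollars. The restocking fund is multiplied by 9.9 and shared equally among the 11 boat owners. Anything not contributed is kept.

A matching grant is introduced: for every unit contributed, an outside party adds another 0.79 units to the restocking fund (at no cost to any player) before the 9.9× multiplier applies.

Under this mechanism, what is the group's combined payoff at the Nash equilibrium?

8576.96 dollars

With the mechanism, a contributed unit returns 9.9 × 1.79 / 11 = 1.6110 per unit of net cost to the contributor — now above 1 — so contributing fully is weakly dominant for every player.
So the Nash equilibrium is full contribution by all 11; the group earns 9.9 × 1.79 × 484 = 8576.96.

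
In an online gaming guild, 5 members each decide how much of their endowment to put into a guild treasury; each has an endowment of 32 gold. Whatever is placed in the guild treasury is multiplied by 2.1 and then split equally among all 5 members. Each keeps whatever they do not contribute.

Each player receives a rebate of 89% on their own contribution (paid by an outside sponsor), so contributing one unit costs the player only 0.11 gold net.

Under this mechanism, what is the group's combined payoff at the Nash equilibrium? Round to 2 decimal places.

478.40 gold

The effective private return per unit is now (2.1/5) / 0.11 = 3.8182 > 1, so every player's dominant strategy flips to full contribution.
So the Nash equilibrium is full contribution by all 5; the group earns 5 × (32 × 0.89 + 2.1 × 32) = 478.40.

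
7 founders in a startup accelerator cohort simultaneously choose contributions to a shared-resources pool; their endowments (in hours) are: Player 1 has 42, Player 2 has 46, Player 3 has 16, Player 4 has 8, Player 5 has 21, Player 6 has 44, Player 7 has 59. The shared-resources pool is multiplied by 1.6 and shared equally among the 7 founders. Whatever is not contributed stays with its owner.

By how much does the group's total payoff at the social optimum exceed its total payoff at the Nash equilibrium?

141.60 hours

The private return per contributed unit is 1.6/7 = 0.2286 < 1 for every player regardless of endowment, so the Nash equilibrium is zero contribution and the group total is Σ E_j = 42 + 46 + 16 + 8 + 21 + 44 + 59 = 236.
Each contributed unit returns 1.600 to the group, so the social optimum is full contribution by everyone: group total = 1.600 × 236 = 377.60.
Efficiency loss = (1.600 − 1) × 236 = 141.60.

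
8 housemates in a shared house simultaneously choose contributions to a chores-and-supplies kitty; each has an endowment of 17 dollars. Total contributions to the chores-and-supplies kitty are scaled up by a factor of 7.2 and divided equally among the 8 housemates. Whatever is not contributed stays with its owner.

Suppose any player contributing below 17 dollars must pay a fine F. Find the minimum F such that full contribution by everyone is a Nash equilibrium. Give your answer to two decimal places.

1.70 dollars

Given the others contribute fully, the best deviation is to contribute 0 (any partial contribution still incurs the fine and gives up units whose private return 0.9000 is below 1).
Deviating from 17 to 0 saves 17 dollars but forfeits the deviator's share of the drop in the chores-and-supplies kitty: 7.2/8 × 17 = 15.30.
So the deviation gain is 17 − 15.30 = 1.70, and the fine must be at least 1.70 dollars to wipe it out.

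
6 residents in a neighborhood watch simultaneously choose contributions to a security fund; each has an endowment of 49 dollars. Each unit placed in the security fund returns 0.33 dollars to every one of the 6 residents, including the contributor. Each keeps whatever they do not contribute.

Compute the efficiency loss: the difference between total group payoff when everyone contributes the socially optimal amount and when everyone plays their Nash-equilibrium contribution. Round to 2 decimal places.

The private return per contributed unit is 0.33 < 1, so contributing 0 is dominant for every player. At the Nash equilibrium everyone keeps their 49, and the group total is 6 × 49 = 294.
Each contributed unit returns 1.980 to the group as a whole (0.33 to each of 6 players), which exceeds 1, so the social optimum is full contribution: group total = 1.980 × 294 = 582.12.
Efficiency loss = 582.12 − 294 = 288.12.

288.12 dollars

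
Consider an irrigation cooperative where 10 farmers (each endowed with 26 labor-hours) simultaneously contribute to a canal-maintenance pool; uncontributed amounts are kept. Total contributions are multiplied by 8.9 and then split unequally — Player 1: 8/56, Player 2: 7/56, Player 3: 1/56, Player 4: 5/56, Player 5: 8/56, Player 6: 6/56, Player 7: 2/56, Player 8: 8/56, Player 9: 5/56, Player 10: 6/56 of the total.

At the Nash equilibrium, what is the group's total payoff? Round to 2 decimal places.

1081.60 labor-hours

Player j's private return per contributed unit is 8.9 × (j's share). Contributing is weakly dominant for j when that share is at least 1/8.9 = 0.1124, and contributing 0 is dominant otherwise.
Player 1, Player 2, Player 5 and Player 8 are above the threshold, contributing 26 each; the remaining 6 contribute 0. Total contributed: 104.
The canal-maintenance pool pays out 8.9 × 104 = 925.60 in total (split across the unequal shares, but the aggregate is all that matters for the group sum).
The 6 free-riders keep 26 each, adding 156. Group total = 156 + 925.60 = 1081.60.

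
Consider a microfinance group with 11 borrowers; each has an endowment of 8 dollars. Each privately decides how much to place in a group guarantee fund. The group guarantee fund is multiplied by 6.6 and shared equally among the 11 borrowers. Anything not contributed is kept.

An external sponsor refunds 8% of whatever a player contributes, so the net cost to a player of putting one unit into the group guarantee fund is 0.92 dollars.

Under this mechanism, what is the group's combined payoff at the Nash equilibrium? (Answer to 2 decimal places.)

The effective private return is (6.6/11) / 0.92 = 0.6522, which is still under 1, so the mechanism doesn't change anyone's dominant strategy: zero contribution.
Everyone keeps their endowment and the group total is 11 × 8 = 88.

88.00 dollars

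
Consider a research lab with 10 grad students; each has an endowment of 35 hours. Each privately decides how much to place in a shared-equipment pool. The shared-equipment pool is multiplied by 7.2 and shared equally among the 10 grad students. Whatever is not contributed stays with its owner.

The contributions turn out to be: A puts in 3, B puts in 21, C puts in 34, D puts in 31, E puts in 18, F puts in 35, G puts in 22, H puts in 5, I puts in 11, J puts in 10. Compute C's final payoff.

137.80 hours

Total contributed: 3 + 21 + 34 + 31 + 18 + 35 + 22 + 5 + 11 + 10 = 190.
Each receives 7.2 × 190 / 10 = 136.80 from the shared-equipment pool.
C keeps 35 − 34 = 1, so C's payoff is 1 + 136.80 = 137.80.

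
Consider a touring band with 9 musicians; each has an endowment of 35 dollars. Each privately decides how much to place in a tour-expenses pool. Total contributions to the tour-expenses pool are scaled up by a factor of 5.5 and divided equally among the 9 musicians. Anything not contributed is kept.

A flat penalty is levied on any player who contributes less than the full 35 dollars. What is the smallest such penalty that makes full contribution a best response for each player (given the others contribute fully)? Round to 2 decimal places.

13.61 dollars

Given the others contribute fully, the best deviation is to contribute 0 (any partial contribution still incurs the fine and gives up units whose private return 0.6111 is below 1).
Deviating from 35 to 0 saves 35 dollars but forfeits the deviator's share of the drop in the tour-expenses pool: 5.5/9 × 35 = 21.39.
So the deviation gain is 35 − 21.39 = 13.61, and the fine must be at least 13.61 dollars to wipe it out.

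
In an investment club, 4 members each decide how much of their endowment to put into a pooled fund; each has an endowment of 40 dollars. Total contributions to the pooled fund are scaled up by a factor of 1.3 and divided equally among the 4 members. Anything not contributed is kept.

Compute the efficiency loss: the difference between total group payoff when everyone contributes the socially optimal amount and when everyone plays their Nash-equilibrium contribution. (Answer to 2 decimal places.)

Each contributed unit returns 1.3/4 = 0.3250 to its contributor — below 1 — so contributing 0 is dominant for every player. At the Nash equilibrium everyone keeps their 40, and the group total is 4 × 40 = 160.
Each contributed unit returns 1.300 to the group as a whole (0.3250 to each of 4 players), which exceeds 1, so the social optimum is full contribution: group total = 1.300 × 160 = 208.00.
Efficiency loss = 208.00 − 160 = 48.00.

48.00 dollars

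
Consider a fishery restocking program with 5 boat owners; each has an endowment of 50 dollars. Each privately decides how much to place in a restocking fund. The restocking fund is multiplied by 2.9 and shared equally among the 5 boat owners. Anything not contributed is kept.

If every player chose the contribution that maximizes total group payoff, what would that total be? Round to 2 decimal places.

Each contributed unit returns 2.900 to the group as a whole (0.5800 to each of 5 players), which exceeds 1, so the social optimum is full contribution: group total = 2.900 × 250 = 725.00.

725.00 dollars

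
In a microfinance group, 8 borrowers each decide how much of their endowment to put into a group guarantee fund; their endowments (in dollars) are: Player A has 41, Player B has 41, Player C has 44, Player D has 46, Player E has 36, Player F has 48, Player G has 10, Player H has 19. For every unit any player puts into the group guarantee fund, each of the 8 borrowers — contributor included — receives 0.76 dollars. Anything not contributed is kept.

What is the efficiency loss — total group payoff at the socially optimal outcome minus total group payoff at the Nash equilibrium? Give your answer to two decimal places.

1447.80 dollars

The private return per contributed unit is 0.76 < 1 for everyone, so the Nash equilibrium is zero contribution and the group total is Σ E_j = 41 + 41 + 44 + 46 + 36 + 48 + 10 + 19 = 285.
Each contributed unit returns 6.080 to the group, so the social optimum is full contribution by everyone: group total = 6.080 × 285 = 1732.80.
Efficiency loss = (6.080 − 1) × 285 = 1447.80.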